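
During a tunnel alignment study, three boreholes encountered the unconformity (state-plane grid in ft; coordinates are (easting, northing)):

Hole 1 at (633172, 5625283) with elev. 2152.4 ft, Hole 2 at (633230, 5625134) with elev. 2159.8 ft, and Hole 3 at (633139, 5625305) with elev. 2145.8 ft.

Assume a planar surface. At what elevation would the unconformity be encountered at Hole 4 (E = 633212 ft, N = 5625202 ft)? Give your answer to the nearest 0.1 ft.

Two edge vectors: Hole 1→Hole 2 = (58, -149, 7.4), Hole 1→Hole 3 = (-33, 22, -6.6).
Normal n = (Hole 1→Hole 2) × (Hole 1→Hole 3) = (820.6, 138.6, -3641).
So ∂z/∂E = −n_x/n_z = 0.225377644 and ∂z/∂N = −n_y/n_z = 0.038066465.
Intercept c from Hole 1: 2152.4 − 142702.81 − 214134.64 = −354685.05.
At (633212, 5625202): z = 142711.8 + 214131.6 − 354685.05 = 2158.3 ft.

2158.3 ft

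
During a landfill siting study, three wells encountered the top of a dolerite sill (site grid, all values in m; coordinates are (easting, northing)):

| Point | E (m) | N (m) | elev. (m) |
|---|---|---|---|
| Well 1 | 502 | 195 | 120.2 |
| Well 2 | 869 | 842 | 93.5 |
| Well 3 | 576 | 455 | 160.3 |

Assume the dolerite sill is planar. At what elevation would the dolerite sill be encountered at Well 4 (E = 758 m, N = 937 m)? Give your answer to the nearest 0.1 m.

203.6 m

Let the plane be z = a·E + b·N + c.
Well 2−Well 1: 367a + 647b = −26.7;  Well 3−Well 1: 74a + 260b = 40.1.
Solving gives a = −0.69174, b = 0.35111.
Then c = 120.2 − a·502 − b·195 = 398.99.
At (758, 937): z = −524.3 + 329.0 + 398.99 = 203.6 m.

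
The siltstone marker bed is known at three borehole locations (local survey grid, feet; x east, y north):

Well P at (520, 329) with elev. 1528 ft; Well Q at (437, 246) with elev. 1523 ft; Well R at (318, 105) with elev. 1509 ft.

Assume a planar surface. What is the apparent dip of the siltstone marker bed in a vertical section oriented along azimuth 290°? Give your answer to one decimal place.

Let the plane be z = a·x + b·y + c.
Well Q−Well P: −83a − 83b = −5;  Well R−Well P: −202a − 224b = −19.
Solving gives a = −0.25027, b = 0.31051.
Unit vector along 290° is (sin 290°, cos 290°) = (-0.9397, 0.3420).
Slope in that direction = a·(-0.9397) + b·(0.3420) = 0.34138.
Apparent dip = arctan|0.34138| = 18.8° (true dip is 21.7°, so apparent ≤ true as expected).

18.8°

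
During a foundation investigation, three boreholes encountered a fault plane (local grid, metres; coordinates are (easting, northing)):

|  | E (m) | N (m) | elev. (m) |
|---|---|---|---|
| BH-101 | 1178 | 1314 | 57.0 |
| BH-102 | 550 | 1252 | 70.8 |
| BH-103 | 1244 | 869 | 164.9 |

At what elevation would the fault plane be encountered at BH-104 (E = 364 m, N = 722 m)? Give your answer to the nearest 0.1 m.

Two edge vectors: BH-101→BH-102 = (-628, -62, 13.8), BH-101→BH-103 = (66, -445, 107.9).
Normal n = (BH-101→BH-102) × (BH-101→BH-103) = (-548.8, 68672, 283552).
So ∂z/∂E = −n_x/n_z = 0.001935 and ∂z/∂N = −n_y/n_z = −0.242185.
Intercept c from BH-101: 57 − 2.28 + 318.23 = 372.95.
At (364, 722): z = 0.7 − 174.9 + 372.95 = 198.8 m.

198.8 m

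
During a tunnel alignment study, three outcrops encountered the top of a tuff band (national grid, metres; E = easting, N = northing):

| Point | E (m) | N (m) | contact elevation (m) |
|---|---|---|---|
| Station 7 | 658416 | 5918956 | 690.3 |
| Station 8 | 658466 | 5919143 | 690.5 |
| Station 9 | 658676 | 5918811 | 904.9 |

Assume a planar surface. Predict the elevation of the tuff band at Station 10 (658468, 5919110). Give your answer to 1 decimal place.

Two edge vectors: Station 7→Station 8 = (50, 187, 0.2), Station 7→Station 9 = (260, -145, 214.6).
Normal n = (Station 7→Station 8) × (Station 7→Station 9) = (40159.2, -10678, -55870).
So ∂z/∂E = −n_x/n_z = 0.718797208 and ∂z/∂N = −n_y/n_z = −0.191122248.
Intercept c from Station 7: 690.3 − 473267.58 + 1131244.18 = 658666.89.
At (658468, 5919110): z = 473305.0 − 1131273.6 + 658666.89 = 698.2 m.

698.2 m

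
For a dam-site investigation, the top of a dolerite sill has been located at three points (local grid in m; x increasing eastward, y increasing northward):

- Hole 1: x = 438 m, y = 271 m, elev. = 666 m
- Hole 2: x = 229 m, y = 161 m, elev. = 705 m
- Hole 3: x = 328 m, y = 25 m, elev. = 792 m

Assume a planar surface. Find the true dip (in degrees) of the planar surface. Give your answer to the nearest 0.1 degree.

29.7°

Two edge vectors: Hole 1→Hole 2 = (-209, -110, 39), Hole 1→Hole 3 = (-110, -246, 126).
Normal n = (Hole 1→Hole 2) × (Hole 1→Hole 3) = (-4266, 22044, 39314).
So ∂z/∂x = −n_x/n_z = 0.10851 and ∂z/∂y = −n_y/n_z = −0.56072.
Gradient magnitude |∇z| = √(a² + b²) = √(0.01177 + 0.31440) = 0.57112.
True dip = arctan(0.57112) = 29.7°, dipping toward N (azimuth ≈ 349°).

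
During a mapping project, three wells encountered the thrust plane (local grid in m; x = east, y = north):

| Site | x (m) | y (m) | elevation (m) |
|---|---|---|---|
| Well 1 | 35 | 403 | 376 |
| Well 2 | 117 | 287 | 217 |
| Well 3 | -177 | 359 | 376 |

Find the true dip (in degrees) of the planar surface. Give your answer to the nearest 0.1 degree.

50.7°

Two edge vectors: Well 1→Well 2 = (82, -116, -159), Well 1→Well 3 = (-212, -44, 0).
Normal n = (Well 1→Well 2) × (Well 1→Well 3) = (-6996, 33708, -28200).
So ∂z/∂x = −n_x/n_z = −0.24809 and ∂z/∂y = −n_y/n_z = 1.19532.
Gradient magnitude |∇z| = √(a² + b²) = √(0.06155 + 1.42879) = 1.22079.
True dip = arctan(1.22079) = 50.7°, dipping toward SSE (azimuth ≈ 168°).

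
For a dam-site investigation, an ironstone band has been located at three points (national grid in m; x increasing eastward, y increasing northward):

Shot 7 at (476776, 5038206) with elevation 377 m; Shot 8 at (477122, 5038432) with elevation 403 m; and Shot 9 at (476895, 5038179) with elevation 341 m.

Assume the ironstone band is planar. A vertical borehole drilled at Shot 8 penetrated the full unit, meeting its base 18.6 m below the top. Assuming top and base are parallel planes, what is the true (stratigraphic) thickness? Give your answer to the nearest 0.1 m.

16.8 m

Let the plane be z = a·x + b·y + c.
Shot 8−Shot 7: 346a + 226b = 26;  Shot 9−Shot 7: 119a − 27b = −36.
Solving gives a = −0.20516, b = 0.42913.
|∇z| = √(a²+b²) = 0.47565, so dip δ = arctan(0.47565) = 25.44°.
True thickness = vertical thickness × cos δ = 18.6 × cos 25.44° = 16.8 m.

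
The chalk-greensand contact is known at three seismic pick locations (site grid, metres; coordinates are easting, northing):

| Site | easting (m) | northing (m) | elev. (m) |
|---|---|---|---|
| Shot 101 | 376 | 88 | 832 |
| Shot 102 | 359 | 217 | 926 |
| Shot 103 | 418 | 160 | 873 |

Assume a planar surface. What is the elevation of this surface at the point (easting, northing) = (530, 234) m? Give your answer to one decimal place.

899.8 m

Let the plane be z = a·easting + b·northing + c.
Shot 102−Shot 101: −17a + 129b = 94;  Shot 103−Shot 101: 42a + 72b = 41.
Solving gives a = −0.22267, b = 0.69934.
Then c = 832 − a·376 − b·88 = 854.18.
At (530, 234): z = −118.0 + 163.6 + 854.18 = 899.8 m.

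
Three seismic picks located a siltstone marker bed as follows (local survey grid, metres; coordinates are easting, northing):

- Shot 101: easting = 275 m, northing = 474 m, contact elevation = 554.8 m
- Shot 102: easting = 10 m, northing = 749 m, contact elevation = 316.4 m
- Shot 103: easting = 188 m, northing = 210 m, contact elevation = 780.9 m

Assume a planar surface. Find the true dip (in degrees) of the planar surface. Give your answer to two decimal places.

Let the plane be z = a·easting + b·northing + c.
Shot 102−Shot 101: −265a + 275b = −238.4;  Shot 103−Shot 101: −87a − 264b = 226.1.
Solving gives a = 0.00810, b = −0.85911.
Gradient magnitude |∇z| = √(a² + b²) = √(0.00007 + 0.73807) = 0.85915.
True dip = arctan(0.85915) = 40.67°, dipping toward N (azimuth ≈ 359°).

40.67°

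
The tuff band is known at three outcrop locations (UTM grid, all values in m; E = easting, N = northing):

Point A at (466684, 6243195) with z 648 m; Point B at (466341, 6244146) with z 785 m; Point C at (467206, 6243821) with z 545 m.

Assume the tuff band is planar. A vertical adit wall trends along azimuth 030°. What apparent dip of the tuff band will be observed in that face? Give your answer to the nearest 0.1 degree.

Two edge vectors: Point A→Point B = (-343, 951, 137), Point A→Point C = (522, 626, -103).
Normal n = (Point A→Point B) × (Point A→Point C) = (-183715, 36185, -711140).
So ∂z/∂E = −n_x/n_z = −0.25834 and ∂z/∂N = −n_y/n_z = 0.05088.
Unit vector along 030° is (sin 30°, cos 30°) = (0.5000, 0.8660).
Slope in that direction = a·(0.5000) + b·(0.8660) = −0.08510.
Apparent dip = arctan|0.08510| = 4.9° (true dip is 14.8°, so apparent ≤ true as expected).

4.9°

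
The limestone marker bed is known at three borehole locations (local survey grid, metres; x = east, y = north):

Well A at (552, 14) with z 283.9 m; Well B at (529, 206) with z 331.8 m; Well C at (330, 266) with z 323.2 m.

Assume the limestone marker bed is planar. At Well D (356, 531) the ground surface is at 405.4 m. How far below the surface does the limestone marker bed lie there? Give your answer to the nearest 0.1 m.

Let the plane be z = a·x + b·y + c.
Well B−Well A: −23a + 192b = 47.9;  Well C−Well A: −222a + 252b = 39.3.
Solving gives a = 0.12287, b = 0.26420.
Then c = 283.9 − a·552 − b·14 = 212.37.
At (356, 531): z_contact = 43.74 + 140.29 + 212.37 = 396.41 m.
Depth below ground = 405.4 − 396.41 = 9.0 m.

9.0 m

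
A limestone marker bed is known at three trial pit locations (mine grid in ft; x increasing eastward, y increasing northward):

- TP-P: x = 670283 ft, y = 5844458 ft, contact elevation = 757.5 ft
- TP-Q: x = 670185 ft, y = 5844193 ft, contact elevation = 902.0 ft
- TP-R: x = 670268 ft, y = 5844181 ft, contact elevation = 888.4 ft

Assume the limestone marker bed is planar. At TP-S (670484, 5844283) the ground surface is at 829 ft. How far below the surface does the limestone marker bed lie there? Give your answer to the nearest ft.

37 ft

Two edge vectors: TP-P→TP-Q = (-98, -265, 144.5), TP-P→TP-R = (-15, -277, 130.9).
Normal n = (TP-P→TP-Q) × (TP-P→TP-R) = (5338, 10660.7, 23171).
So ∂z/∂x = −n_x/n_z = −0.23037417 and ∂z/∂y = −n_y/n_z = −0.46008804.
Intercept c from TP-P: 757.5 + 154415.89 + 2688965.23 = 2844138.63.
At (670484, 5844283): z_contact = −154462.2 − 2688884.7 + 2844138.63 = 791.7 ft.
Depth below ground = 829 − 791.7 = 37 ft.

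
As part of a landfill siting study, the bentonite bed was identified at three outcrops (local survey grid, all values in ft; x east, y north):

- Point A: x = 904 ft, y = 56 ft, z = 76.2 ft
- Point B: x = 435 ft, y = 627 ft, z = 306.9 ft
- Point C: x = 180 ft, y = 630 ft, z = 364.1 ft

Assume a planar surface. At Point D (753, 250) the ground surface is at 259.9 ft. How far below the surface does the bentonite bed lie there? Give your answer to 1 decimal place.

107.2 ft

Two edge vectors: Point A→Point B = (-469, 571, 230.7), Point A→Point C = (-724, 574, 287.9).
Normal n = (Point A→Point B) × (Point A→Point C) = (31969.1, -32001.7, 144198).
So ∂z/∂x = −n_x/n_z = −0.22170 and ∂z/∂y = −n_y/n_z = 0.22193.
Intercept c from Point A: 76.2 + 200.42 − 12.43 = 264.19.
At (753, 250): z_contact = −166.94 + 55.48 + 264.19 = 152.73 ft.
Depth below ground = 259.9 − 152.73 = 107.2 ft.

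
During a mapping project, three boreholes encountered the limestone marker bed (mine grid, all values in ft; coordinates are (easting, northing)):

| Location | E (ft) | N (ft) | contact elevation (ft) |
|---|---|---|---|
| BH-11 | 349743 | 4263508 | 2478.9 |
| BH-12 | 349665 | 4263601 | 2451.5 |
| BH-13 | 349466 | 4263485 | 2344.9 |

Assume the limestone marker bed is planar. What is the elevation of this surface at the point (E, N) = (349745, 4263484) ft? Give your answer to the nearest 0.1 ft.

Let the plane be z = a·E + b·N + c.
BH-12−BH-11: −78a + 93b = −27.4;  BH-13−BH-11: −277a − 23b = −134.
Solving gives a = 0.475129741, b = 0.103872255.
Then c = 2478.9 − a·349743 − b·4263508 = −606554.59.
At (349745, 4263484): z = 166174.3 + 442857.7 − 606554.59 = 2477.4 ft.

2477.4 ft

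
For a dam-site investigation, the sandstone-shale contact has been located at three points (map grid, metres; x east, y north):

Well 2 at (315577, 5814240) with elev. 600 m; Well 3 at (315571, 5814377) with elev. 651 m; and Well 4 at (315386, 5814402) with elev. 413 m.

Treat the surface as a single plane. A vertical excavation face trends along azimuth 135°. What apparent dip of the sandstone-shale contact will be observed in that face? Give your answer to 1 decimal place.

32.9°

Let the plane be z = a·x + b·y + c.
Well 3−Well 2: −6a + 137b = 51;  Well 4−Well 2: −191a + 162b = −187.
Solving gives a = 1.34475, b = 0.43116.
Unit vector along 135° is (sin 135°, cos 135°) = (0.7071, -0.7071).
Slope in that direction = a·(0.7071) + b·(-0.7071) = 0.64601.
Apparent dip = arctan|0.64601| = 32.9° (true dip is 54.7°, so apparent ≤ true as expected).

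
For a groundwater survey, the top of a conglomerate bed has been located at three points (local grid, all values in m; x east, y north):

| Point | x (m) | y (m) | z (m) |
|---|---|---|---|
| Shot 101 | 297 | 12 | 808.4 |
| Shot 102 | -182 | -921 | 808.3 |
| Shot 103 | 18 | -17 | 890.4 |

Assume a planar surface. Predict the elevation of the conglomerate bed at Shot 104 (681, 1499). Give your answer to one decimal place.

Let the plane be z = a·x + b·y + c.
Shot 102−Shot 101: −479a − 933b = −0.1;  Shot 103−Shot 101: −279a − 29b = 82.
Solving gives a = −0.310487, b = 0.159510.
Then c = 808.4 − a·297 − b·12 = 898.70.
At (681, 1499): z = −211.4 + 239.1 + 898.70 = 926.4 m.

926.4 m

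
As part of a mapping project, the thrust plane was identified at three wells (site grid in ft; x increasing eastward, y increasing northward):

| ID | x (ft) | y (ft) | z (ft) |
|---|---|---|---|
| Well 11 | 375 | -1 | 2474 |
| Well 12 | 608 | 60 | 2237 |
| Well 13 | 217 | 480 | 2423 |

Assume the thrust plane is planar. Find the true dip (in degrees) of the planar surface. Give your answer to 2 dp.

Let the plane be z = a·x + b·y + c.
Well 12−Well 11: 233a + 61b = −237;  Well 13−Well 11: −158a + 481b = −51.
Solving gives a = −0.91106, b = −0.40530.
Gradient magnitude |∇z| = √(a² + b²) = √(0.83003 + 0.16426) = 0.99714.
True dip = arctan(0.99714) = 44.92°, dipping toward ENE (azimuth ≈ 066°).

44.92°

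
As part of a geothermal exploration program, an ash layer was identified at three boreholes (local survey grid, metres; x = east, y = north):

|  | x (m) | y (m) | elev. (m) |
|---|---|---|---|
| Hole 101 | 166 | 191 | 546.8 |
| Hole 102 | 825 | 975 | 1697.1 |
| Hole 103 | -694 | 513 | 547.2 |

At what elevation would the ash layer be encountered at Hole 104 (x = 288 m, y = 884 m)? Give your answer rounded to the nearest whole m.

Two edge vectors: Hole 101→Hole 102 = (659, 784, 1150.3), Hole 101→Hole 103 = (-860, 322, 0.4).
Normal n = (Hole 101→Hole 102) × (Hole 101→Hole 103) = (-370083, -989521.6, 886438).
So ∂z/∂x = −n_x/n_z = 0.41749 and ∂z/∂y = −n_y/n_z = 1.11629.
Intercept c from Hole 101: 546.8 − 69.30 − 213.21 = 264.28.
At (288, 884): z = 120.2 + 986.8 + 264.28 = 1371.3 m.

1371 m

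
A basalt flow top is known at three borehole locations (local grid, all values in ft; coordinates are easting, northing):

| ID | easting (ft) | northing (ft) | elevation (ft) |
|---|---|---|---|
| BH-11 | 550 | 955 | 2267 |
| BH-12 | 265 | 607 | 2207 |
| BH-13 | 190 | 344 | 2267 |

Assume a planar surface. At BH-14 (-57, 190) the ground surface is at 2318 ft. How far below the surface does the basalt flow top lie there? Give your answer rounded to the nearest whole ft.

Let the plane be z = a·easting + b·northing + c.
BH-12−BH-11: −285a − 348b = −60;  BH-13−BH-11: −360a − 611b = 0.
Solving gives a = 0.75038, b = −0.44212.
Then c = 2267 − a·550 − b·955 = 2276.52.
At (-57, 190): z_contact = −42.8 − 84.0 + 2276.52 = 2149.7 ft.
Depth below ground = 2318 − 2149.7 = 168 ft.

168 ft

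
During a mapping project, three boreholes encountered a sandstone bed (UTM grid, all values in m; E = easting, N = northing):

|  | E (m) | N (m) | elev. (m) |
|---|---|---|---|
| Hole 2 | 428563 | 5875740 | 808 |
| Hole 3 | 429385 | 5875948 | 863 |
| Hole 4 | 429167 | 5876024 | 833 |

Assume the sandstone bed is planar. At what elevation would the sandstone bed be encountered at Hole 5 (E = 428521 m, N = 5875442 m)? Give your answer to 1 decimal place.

Two edge vectors: Hole 2→Hole 3 = (822, 208, 55), Hole 2→Hole 4 = (604, 284, 25).
Normal n = (Hole 2→Hole 3) × (Hole 2→Hole 4) = (-10420, 12670, 107816).
So ∂z/∂E = −n_x/n_z = 0.096646138 and ∂z/∂N = −n_y/n_z = −0.117515026.
Intercept c from Hole 2: 808 − 41418.96 + 690487.74 = 649876.78.
At (428521, 5875442): z = 41414.9 − 690452.7 + 649876.78 = 839.0 m.

839.0 m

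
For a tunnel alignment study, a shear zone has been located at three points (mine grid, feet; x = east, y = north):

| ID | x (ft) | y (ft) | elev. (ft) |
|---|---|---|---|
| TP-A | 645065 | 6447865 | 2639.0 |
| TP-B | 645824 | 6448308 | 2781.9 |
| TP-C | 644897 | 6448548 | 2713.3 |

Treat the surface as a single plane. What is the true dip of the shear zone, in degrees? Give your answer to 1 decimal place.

9.9°

Two edge vectors: TP-A→TP-B = (759, 443, 142.9), TP-A→TP-C = (-168, 683, 74.3).
Normal n = (TP-A→TP-B) × (TP-A→TP-C) = (-64685.8, -80400.9, 592821).
So ∂z/∂x = −n_x/n_z = 0.10912 and ∂z/∂y = −n_y/n_z = 0.13562.
Gradient magnitude |∇z| = √(a² + b²) = √(0.01191 + 0.01839) = 0.17407.
True dip = arctan(0.17407) = 9.9°, dipping toward SW (azimuth ≈ 219°).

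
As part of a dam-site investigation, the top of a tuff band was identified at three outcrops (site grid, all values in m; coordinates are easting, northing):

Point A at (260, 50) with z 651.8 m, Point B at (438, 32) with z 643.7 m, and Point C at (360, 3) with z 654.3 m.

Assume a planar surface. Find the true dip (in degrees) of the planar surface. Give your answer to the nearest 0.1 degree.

Let the plane be z = a·easting + b·northing + c.
Point B−Point A: 178a − 18b = −8.1;  Point C−Point A: 100a − 47b = 2.5.
Solving gives a = −0.06483, b = −0.19114.
Gradient magnitude |∇z| = √(a² + b²) = √(0.00420 + 0.03653) = 0.20183.
True dip = arctan(0.20183) = 11.4°, dipping toward NNE (azimuth ≈ 019°).

11.4°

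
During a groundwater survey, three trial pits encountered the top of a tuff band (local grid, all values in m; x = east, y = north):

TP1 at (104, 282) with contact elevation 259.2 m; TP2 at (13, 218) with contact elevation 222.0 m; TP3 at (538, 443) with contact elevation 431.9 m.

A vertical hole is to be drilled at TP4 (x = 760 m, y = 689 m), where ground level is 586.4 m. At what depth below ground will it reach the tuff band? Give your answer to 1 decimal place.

60.8 m

Two edge vectors: TP1→TP2 = (-91, -64, -37.2), TP1→TP3 = (434, 161, 172.7).
Normal n = (TP1→TP2) × (TP1→TP3) = (-5063.6, -429.1, 13125).
So ∂z/∂x = −n_x/n_z = 0.38580 and ∂z/∂y = −n_y/n_z = 0.03269.
Intercept c from TP1: 259.2 − 40.12 − 9.22 = 209.86.
At (760, 689): z_contact = 293.21 + 22.53 + 209.86 = 525.59 m.
Depth below ground = 586.4 − 525.59 = 60.8 m.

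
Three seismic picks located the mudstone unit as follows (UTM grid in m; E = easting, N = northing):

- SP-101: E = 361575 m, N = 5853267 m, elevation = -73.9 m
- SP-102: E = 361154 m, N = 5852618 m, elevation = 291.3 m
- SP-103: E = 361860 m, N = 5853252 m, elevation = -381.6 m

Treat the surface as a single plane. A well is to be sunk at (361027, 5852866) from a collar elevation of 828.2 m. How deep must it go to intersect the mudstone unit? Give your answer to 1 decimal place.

367.7 m

Let the plane be z = a·E + b·N + c.
SP-102−SP-101: −421a − 649b = 365.2;  SP-103−SP-101: 285a − 15b = −307.7.
Solving gives a = −1.072643768, b = 0.133101736.
Then c = -73.9 − a·361575 − b·5853267 = −391312.73.
At (361027, 5852866): z_contact = −387253.36 + 779026.62 − 391312.73 = 460.53 m.
Depth below ground = 828.2 − 460.53 = 367.7 m.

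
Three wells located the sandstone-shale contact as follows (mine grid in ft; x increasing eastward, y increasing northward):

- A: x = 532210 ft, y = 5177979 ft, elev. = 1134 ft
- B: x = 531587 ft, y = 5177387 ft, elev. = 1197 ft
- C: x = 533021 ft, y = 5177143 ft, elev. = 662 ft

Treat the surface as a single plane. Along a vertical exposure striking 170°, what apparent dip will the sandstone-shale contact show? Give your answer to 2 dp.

Two edge vectors: A→B = (-623, -592, 63), A→C = (811, -836, -472).
Normal n = (A→B) × (A→C) = (332092, -242963, 1000940).
So ∂z/∂x = −n_x/n_z = −0.33178 and ∂z/∂y = −n_y/n_z = 0.24273.
Unit vector along 170° is (sin 170°, cos 170°) = (0.1736, -0.9848).
Slope in that direction = a·(0.1736) + b·(-0.9848) = −0.29666.
Apparent dip = arctan|0.29666| = 16.52° (true dip is 22.3°, so apparent ≤ true as expected).

16.52°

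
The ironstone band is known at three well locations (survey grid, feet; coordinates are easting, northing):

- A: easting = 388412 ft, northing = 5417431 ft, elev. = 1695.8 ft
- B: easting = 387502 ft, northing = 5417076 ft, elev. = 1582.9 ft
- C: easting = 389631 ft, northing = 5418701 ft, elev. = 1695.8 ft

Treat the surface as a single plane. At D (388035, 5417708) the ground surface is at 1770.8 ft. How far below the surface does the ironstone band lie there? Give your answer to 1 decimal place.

202.5 ft

Let the plane be z = a·easting + b·northing + c.
B−A: −910a − 355b = −112.9;  C−A: 1219a + 1270b = 0.
Solving gives a = 0.198329080, b = −0.190364684.
Then c = 1695.8 − a·388412 − b·5417431 = 955949.94.
At (388035, 5417708): z_contact = 76958.62 − 1031340.27 + 955949.94 = 1568.30 ft.
Depth below ground = 1770.8 − 1568.30 = 202.5 ft.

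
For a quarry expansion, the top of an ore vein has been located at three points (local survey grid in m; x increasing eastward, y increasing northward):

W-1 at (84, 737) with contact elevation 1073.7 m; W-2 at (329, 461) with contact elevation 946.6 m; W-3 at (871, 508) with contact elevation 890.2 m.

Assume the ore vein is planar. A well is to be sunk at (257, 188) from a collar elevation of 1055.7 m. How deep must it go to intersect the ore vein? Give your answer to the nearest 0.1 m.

Two edge vectors: W-1→W-2 = (245, -276, -127.1), W-1→W-3 = (787, -229, -183.5).
Normal n = (W-1→W-2) × (W-1→W-3) = (21540.1, -55070.2, 161107).
So ∂z/∂x = −n_x/n_z = −0.13370 and ∂z/∂y = −n_y/n_z = 0.34182.
Intercept c from W-1: 1073.7 + 11.23 − 251.92 = 833.01.
At (257, 188): z_contact = −34.36 + 64.26 + 833.01 = 862.91 m.
Depth below ground = 1055.7 − 862.91 = 192.8 m.

192.8 m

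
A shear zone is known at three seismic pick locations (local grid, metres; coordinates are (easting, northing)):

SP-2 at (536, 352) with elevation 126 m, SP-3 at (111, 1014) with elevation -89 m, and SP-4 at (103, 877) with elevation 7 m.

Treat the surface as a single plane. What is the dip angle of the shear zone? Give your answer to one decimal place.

Two edge vectors: SP-2→SP-3 = (-425, 662, -215), SP-2→SP-4 = (-433, 525, -119).
Normal n = (SP-2→SP-3) × (SP-2→SP-4) = (34097, 42520, 63521).
So ∂z/∂E = −n_x/n_z = −0.53678 and ∂z/∂N = −n_y/n_z = −0.66938.
Gradient magnitude |∇z| = √(a² + b²) = √(0.28814 + 0.44808) = 0.85803.
True dip = arctan(0.85803) = 40.6°, dipping toward NE (azimuth ≈ 039°).

40.6°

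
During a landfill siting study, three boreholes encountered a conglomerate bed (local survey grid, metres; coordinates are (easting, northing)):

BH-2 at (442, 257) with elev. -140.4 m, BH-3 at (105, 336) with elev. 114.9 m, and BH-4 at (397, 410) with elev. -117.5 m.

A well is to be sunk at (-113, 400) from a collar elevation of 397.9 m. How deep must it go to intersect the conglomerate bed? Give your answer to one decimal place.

Let the plane be z = a·E + b·N + c.
BH-3−BH-2: −337a + 79b = 255.3;  BH-4−BH-2: −45a + 153b = 22.9.
Solving gives a = −0.77598, b = −0.07856.
Then c = -140.4 − a·442 − b·257 = 222.77.
At (-113, 400): z_contact = 87.69 − 31.42 + 222.77 = 279.04 m.
Depth below ground = 397.9 − 279.04 = 118.9 m.

118.9 m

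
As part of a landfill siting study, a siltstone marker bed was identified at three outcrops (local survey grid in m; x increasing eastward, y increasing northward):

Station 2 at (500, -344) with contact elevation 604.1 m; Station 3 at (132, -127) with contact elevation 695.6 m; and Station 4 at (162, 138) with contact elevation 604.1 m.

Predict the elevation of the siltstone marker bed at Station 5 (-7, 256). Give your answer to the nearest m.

641 m

Two edge vectors: Station 2→Station 3 = (-368, 217, 91.5), Station 2→Station 4 = (-338, 482, 0).
Normal n = (Station 2→Station 3) × (Station 2→Station 4) = (-44103, -30927, -104030).
So ∂z/∂x = −n_x/n_z = −0.42395 and ∂z/∂y = −n_y/n_z = −0.29729.
Intercept c from Station 2: 604.1 + 211.97 − 102.27 = 713.81.
At (-7, 256): z = 3.0 − 76.1 + 713.81 = 640.7 m.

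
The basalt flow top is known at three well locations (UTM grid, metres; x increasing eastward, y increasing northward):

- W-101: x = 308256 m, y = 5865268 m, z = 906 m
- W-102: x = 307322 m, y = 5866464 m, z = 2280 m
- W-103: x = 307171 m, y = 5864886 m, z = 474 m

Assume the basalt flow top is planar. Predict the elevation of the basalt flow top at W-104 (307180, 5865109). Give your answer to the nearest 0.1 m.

729.3 m

Let the plane be z = a·x + b·y + c.
W-102−W-101: −934a + 1196b = 1374;  W-103−W-101: −1085a − 382b = −432.
Solving gives a = −0.004953918, b = 1.144960736.
Then c = 906 − a·308256 − b·5865268 = −6713068.49.
At (307180, 5865109): z = −1521.7 + 6715319.5 − 6713068.49 = 729.3 m.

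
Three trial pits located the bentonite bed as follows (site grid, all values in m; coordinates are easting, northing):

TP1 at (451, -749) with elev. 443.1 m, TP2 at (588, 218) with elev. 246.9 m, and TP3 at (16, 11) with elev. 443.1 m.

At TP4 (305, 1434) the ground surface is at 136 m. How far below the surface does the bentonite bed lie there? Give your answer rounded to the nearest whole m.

6 m

Let the plane be z = a·easting + b·northing + c.
TP2−TP1: 137a + 967b = −196.2;  TP3−TP1: −435a + 760b = 0.
Solving gives a = −0.28415, b = −0.16264.
Then c = 443.1 − a·451 − b·-749 = 449.44.
At (305, 1434): z_contact = −86.7 − 233.2 + 449.44 = 129.5 m.
Depth below ground = 136 − 129.5 = 6 m.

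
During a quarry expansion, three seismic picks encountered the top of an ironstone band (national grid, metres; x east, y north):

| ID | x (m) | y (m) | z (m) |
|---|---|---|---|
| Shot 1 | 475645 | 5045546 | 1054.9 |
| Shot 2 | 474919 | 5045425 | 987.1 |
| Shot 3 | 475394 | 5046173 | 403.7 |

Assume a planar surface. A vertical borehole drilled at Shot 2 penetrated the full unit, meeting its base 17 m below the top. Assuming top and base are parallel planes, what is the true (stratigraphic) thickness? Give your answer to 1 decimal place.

12.2 m

Two edge vectors: Shot 1→Shot 2 = (-726, -121, -67.8), Shot 1→Shot 3 = (-251, 627, -651.2).
Normal n = (Shot 1→Shot 2) × (Shot 1→Shot 3) = (121305.8, -455753.4, -485573).
So ∂z/∂x = −n_x/n_z = 0.24982 and ∂z/∂y = −n_y/n_z = −0.93859.
|∇z| = √(a²+b²) = 0.97127, so dip δ = arctan(0.97127) = 44.16°.
True thickness = vertical thickness × cos δ = 17 × cos 44.16° = 12.2 m.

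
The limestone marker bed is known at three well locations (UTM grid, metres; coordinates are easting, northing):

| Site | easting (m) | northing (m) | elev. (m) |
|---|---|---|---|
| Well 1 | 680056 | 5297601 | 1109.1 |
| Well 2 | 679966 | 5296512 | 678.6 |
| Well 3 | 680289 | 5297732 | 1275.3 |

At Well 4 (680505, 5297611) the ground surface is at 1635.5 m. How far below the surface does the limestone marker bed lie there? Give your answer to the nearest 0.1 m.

291.6 m

Let the plane be z = a·easting + b·northing + c.
Well 2−Well 1: −90a − 1089b = −430.5;  Well 3−Well 1: 233a + 131b = 166.2.
Solving gives a = 0.514973527, b = 0.352757009.
Then c = 1109.1 − a·680056 − b·5297601 = −2217867.62.
At (680505, 5297611): z_contact = 350442.06 + 1868769.41 − 2217867.62 = 1343.85 m.
Depth below ground = 1635.5 − 1343.85 = 291.6 m.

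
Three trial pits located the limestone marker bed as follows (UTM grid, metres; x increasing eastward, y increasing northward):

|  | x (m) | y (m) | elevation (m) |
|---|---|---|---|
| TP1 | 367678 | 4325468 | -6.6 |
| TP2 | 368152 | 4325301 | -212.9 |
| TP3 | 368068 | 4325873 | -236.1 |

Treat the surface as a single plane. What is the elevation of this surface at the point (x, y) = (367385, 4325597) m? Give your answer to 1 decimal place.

Let the plane be z = a·x + b·y + c.
TP2−TP1: 474a − 167b = −206.3;  TP3−TP1: 390a + 405b = −229.5.
Solving gives a = −0.474049008, b = −0.110175029.
Then c = -6.6 − a·367678 − b·4325468 = 650849.35.
At (367385, 4325597): z = −174158.5 − 476572.8 + 650849.35 = 118.1 m.

118.1 m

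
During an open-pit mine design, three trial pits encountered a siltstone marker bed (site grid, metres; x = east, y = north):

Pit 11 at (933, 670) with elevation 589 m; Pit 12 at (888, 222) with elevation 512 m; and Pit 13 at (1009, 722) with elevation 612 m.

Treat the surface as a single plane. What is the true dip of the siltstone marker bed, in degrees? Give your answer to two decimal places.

14.04°

Two edge vectors: Pit 11→Pit 12 = (-45, -448, -77), Pit 11→Pit 13 = (76, 52, 23).
Normal n = (Pit 11→Pit 12) × (Pit 11→Pit 13) = (-6300, -4817, 31708).
So ∂z/∂x = −n_x/n_z = 0.19869 and ∂z/∂y = −n_y/n_z = 0.15192.
Gradient magnitude |∇z| = √(a² + b²) = √(0.03948 + 0.02308) = 0.25011.
True dip = arctan(0.25011) = 14.04°, dipping toward SW (azimuth ≈ 233°).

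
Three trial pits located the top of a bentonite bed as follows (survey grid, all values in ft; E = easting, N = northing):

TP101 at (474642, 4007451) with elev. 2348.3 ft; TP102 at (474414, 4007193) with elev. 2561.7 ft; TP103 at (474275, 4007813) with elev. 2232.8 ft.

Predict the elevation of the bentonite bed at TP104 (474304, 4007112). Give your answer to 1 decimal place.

Let the plane be z = a·E + b·N + c.
TP102−TP101: −228a − 258b = 213.4;  TP103−TP101: −367a + 362b = −115.5.
Solving gives a = −0.267753439, b = −0.590512465.
Then c = 2348.3 − a·474642 − b·4007451 = 2495885.09.
At (474304, 4007112): z = −126996.5 − 2366249.6 + 2495885.09 = 2639.0 ft.

2639.0 ft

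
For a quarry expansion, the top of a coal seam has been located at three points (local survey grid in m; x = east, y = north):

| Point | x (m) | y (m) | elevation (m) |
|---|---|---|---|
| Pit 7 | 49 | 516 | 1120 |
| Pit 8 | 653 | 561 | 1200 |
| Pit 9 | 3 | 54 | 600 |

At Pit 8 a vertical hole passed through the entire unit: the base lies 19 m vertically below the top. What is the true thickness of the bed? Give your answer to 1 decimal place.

12.6 m

Two edge vectors: Pit 7→Pit 8 = (604, 45, 80), Pit 7→Pit 9 = (-46, -462, -520).
Normal n = (Pit 7→Pit 8) × (Pit 7→Pit 9) = (13560, 310400, -276978).
So ∂z/∂x = −n_x/n_z = 0.04896 and ∂z/∂y = −n_y/n_z = 1.12067.
|∇z| = √(a²+b²) = 1.12174, so dip δ = arctan(1.12174) = 48.28°.
True thickness = vertical thickness × cos δ = 19 × cos 48.28° = 12.6 m.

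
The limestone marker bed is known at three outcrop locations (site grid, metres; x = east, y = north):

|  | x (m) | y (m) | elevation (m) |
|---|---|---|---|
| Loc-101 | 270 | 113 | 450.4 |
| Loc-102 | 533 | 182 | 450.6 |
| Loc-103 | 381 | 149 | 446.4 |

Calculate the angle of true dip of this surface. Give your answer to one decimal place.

Two edge vectors: Loc-101→Loc-102 = (263, 69, 0.2), Loc-101→Loc-103 = (111, 36, -4).
Normal n = (Loc-101→Loc-102) × (Loc-101→Loc-103) = (-283.2, 1074.2, 1809).
So ∂z/∂x = −n_x/n_z = 0.15655 and ∂z/∂y = −n_y/n_z = −0.59381.
Gradient magnitude |∇z| = √(a² + b²) = √(0.02451 + 0.35261) = 0.61410.
True dip = arctan(0.61410) = 31.6°, dipping toward NNW (azimuth ≈ 345°).

31.6°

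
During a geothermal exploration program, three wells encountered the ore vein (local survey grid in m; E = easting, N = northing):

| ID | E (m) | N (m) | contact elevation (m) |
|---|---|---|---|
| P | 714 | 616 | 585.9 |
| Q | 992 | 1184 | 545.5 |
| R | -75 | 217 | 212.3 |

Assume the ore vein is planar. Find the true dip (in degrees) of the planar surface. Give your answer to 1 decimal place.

Let the plane be z = a·E + b·N + c.
Q−P: 278a + 568b = −40.4;  R−P: −789a − 399b = −373.6.
Solving gives a = 0.67706, b = −0.40250.
Gradient magnitude |∇z| = √(a² + b²) = √(0.45841 + 0.16201) = 0.78767.
True dip = arctan(0.78767) = 38.2°, dipping toward WNW (azimuth ≈ 301°).

38.2°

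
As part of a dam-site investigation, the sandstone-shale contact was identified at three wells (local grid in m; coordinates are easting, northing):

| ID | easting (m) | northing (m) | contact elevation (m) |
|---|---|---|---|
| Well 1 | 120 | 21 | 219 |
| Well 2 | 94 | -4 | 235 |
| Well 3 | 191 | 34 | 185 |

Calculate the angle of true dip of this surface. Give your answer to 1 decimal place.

Two edge vectors: Well 1→Well 2 = (-26, -25, 16), Well 1→Well 3 = (71, 13, -34).
Normal n = (Well 1→Well 2) × (Well 1→Well 3) = (642, 252, 1437).
So ∂z/∂easting = −n_x/n_z = −0.44676 and ∂z/∂northing = −n_y/n_z = −0.17537.
Gradient magnitude |∇z| = √(a² + b²) = √(0.19960 + 0.03075) = 0.47995.
True dip = arctan(0.47995) = 25.6°, dipping toward ENE (azimuth ≈ 069°).

25.6°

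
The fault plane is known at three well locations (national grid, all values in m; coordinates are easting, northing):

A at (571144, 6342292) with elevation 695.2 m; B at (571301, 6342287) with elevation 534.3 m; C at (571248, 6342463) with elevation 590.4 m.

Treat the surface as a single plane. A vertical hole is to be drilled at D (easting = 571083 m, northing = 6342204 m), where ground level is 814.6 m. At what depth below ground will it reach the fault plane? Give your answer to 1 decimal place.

57.8 m

Let the plane be z = a·easting + b·northing + c.
B−A: 157a − 5b = −160.9;  C−A: 104a + 171b = −104.8.
Solving gives a = −1.024514927, b = 0.010231300.
Then c = 695.2 − a·571144 − b·6342292 = 520950.86.
At (571083, 6342204): z_contact = −585083.06 + 64888.99 + 520950.86 = 756.80 m.
Depth below ground = 814.6 − 756.80 = 57.8 m.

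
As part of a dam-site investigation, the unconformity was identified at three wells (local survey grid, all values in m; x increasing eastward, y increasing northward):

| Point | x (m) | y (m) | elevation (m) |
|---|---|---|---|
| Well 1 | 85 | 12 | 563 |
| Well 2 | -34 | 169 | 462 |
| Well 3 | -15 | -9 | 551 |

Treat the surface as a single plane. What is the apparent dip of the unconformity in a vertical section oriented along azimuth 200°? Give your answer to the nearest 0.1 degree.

Let the plane be z = a·x + b·y + c.
Well 2−Well 1: −119a + 157b = −101;  Well 3−Well 1: −100a − 21b = −12.
Solving gives a = 0.22007, b = −0.47651.
Unit vector along 200° is (sin 200°, cos 200°) = (-0.3420, -0.9397).
Slope in that direction = a·(-0.3420) + b·(-0.9397) = 0.37251.
Apparent dip = arctan|0.37251| = 20.4° (true dip is 27.7°, so apparent ≤ true as expected).

20.4°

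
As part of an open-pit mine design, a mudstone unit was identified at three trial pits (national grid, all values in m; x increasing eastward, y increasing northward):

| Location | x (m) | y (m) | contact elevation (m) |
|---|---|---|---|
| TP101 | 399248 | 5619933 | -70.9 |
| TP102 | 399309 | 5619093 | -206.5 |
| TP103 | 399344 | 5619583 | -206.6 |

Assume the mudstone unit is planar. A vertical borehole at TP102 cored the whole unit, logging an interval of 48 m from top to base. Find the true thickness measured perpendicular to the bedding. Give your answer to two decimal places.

31.89 m

Two edge vectors: TP101→TP102 = (61, -840, -135.6), TP101→TP103 = (96, -350, -135.7).
Normal n = (TP101→TP102) × (TP101→TP103) = (66528, -4739.9, 59290).
So ∂z/∂x = −n_x/n_z = −1.12208 and ∂z/∂y = −n_y/n_z = 0.07994.
|∇z| = √(a²+b²) = 1.12492, so dip δ = arctan(1.12492) = 48.36°.
True thickness = vertical thickness × cos δ = 48 × cos 48.36° = 31.89 m.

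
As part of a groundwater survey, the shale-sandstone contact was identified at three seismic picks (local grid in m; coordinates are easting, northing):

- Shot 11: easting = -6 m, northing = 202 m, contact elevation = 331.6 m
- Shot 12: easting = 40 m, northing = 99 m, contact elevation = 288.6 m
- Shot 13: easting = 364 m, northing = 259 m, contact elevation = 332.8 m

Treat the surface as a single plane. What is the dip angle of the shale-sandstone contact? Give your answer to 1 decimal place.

21.6°

Let the plane be z = a·easting + b·northing + c.
Shot 12−Shot 11: 46a − 103b = −43;  Shot 13−Shot 11: 370a + 57b = 1.2.
Solving gives a = −0.05714, b = 0.39196.
Gradient magnitude |∇z| = √(a² + b²) = √(0.00326 + 0.15363) = 0.39610.
True dip = arctan(0.39610) = 21.6°, dipping toward S (azimuth ≈ 172°).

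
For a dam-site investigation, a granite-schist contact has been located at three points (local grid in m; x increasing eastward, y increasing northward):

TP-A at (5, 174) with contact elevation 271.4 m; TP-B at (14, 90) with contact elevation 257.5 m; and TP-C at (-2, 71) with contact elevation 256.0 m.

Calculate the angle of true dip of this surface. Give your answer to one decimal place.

10.2°

Two edge vectors: TP-A→TP-B = (9, -84, -13.9), TP-A→TP-C = (-7, -103, -15.4).
Normal n = (TP-A→TP-B) × (TP-A→TP-C) = (-138.1, 235.9, -1515).
So ∂z/∂x = −n_x/n_z = −0.09116 and ∂z/∂y = −n_y/n_z = 0.15571.
Gradient magnitude |∇z| = √(a² + b²) = √(0.00831 + 0.02425) = 0.18043.
True dip = arctan(0.18043) = 10.2°, dipping toward SSE (azimuth ≈ 150°).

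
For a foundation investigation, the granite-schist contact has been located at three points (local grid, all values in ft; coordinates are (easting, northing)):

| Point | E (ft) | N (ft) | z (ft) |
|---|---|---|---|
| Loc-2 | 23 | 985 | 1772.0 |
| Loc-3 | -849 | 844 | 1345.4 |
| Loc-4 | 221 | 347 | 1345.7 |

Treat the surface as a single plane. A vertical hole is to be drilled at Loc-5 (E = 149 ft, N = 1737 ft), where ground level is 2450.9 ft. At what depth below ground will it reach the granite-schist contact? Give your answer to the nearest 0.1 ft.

46.0 ft

Let the plane be z = a·E + b·N + c.
Loc-3−Loc-2: −872a − 141b = −426.6;  Loc-4−Loc-2: 198a − 638b = −426.3.
Solving gives a = 0.362963, b = 0.780825.
Then c = 1772 − a·23 − b·985 = 994.54.
At (149, 1737): z_contact = 54.08 + 1356.29 + 994.54 = 2404.91 ft.
Depth below ground = 2450.9 − 2404.91 = 46.0 ft.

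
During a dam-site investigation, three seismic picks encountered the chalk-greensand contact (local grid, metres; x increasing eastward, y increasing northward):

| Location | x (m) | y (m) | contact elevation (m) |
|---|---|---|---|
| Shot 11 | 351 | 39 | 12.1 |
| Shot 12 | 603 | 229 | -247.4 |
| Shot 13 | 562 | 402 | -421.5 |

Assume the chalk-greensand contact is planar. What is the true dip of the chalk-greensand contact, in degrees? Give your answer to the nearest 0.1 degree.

47.3°

Two edge vectors: Shot 11→Shot 12 = (252, 190, -259.5), Shot 11→Shot 13 = (211, 363, -433.6).
Normal n = (Shot 11→Shot 12) × (Shot 11→Shot 13) = (11814.5, 54512.7, 51386).
So ∂z/∂x = −n_x/n_z = −0.22992 and ∂z/∂y = −n_y/n_z = −1.06085.
Gradient magnitude |∇z| = √(a² + b²) = √(0.05286 + 1.12540) = 1.08548.
True dip = arctan(1.08548) = 47.3°, dipping toward NNE (azimuth ≈ 012°).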